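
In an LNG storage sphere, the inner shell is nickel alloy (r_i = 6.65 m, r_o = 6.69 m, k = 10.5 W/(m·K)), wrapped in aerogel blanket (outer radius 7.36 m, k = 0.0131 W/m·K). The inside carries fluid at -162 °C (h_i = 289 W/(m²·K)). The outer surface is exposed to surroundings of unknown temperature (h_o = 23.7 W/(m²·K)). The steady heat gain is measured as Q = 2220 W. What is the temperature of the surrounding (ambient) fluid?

Sum the resistances:
  R_conv,in = 1/(4πr²h) = 1/(4π·6.65²·289) = 6.227×10^-6 K/W
  R_nickel alloy = (1/6.65 − 1/6.69)/(4πk) = 8.991×10^-4/(4π·10.5) = 6.814×10^-6 K/W
  R_aerogel blanket = (1/6.69 − 1/7.36)/(4πk) = 0.01361/(4π·0.0131) = 0.08266 K/W
  R_conv,out = 1/(4πr²h) = 1/(4π·7.36²·23.7) = 6.198×10^-5 K/W
ΣR = 0.08273 K/W
ΔT = Q·ΣR = 2220 × 0.08273 = 183.7 K
Heat flows inward, so T_out = T_in + ΔT = -162 + 183.7 = 21.7 °C

T_out = 21.7 °C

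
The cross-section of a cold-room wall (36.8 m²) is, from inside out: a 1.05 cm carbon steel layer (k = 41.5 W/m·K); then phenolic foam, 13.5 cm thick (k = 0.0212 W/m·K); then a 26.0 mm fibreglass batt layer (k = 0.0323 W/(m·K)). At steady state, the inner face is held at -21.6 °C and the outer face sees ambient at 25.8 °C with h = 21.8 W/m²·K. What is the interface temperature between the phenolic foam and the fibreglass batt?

T = 20.2 °C

Series thermal resistances, inner to outer:
  R_carbon steel = L/(kA) = 0.0105/(41.5·36.8) = 6.875×10^-6 K/W
  R_phenolic foam = L/(kA) = 0.135/(0.0212·36.8) = 0.1730 K/W
  R_fibreglass batt = L/(kA) = 0.0260/(0.0323·36.8) = 0.02187 K/W
  R_conv,out = 1/(hA) = 1/(21.8·36.8) = 0.001247 K/W
ΣR = 6.875×10^-6 + 0.1730 + 0.02187 + 0.001247 = 0.1961 K/W
Q = ΔT/ΣR = (-21.6 °C − 25.8 °C)/0.1961 = -241.7 W
From the inner boundary to the phenolic foam/fibreglass batt interface, ΣR_partial = 0.1730 K/W.
T_interface = T_in − Q·ΣR_partial = -21.6 °C − (-241.7)(0.1730) = 20.2 °C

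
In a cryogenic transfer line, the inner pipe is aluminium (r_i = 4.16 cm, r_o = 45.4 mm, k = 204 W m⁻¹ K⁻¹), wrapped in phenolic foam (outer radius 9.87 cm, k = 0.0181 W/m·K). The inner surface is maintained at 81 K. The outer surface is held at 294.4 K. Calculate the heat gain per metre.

Resistance network (inner→outer):
  R'_aluminium = ln(0.0454/0.0416)/(2πk) = 0.08741/(2π·204) = 6.820×10^-5 m·K/W
  R'_phenolic foam = ln(0.0987/0.0454)/(2πk) = 0.7766/(2π·0.0181) = 6.828 m·K/W
ΣR = 6.820×10^-5 + 6.828 = 6.828 m·K/W
Q' = ΔT/ΣR = (81 K − 294.4 K)/6.828 = -31.3 W/m
(Negative Q' ⇒ heat flows inward; heat gain = 31.3 W/m.)

Q' = 31.3 W/m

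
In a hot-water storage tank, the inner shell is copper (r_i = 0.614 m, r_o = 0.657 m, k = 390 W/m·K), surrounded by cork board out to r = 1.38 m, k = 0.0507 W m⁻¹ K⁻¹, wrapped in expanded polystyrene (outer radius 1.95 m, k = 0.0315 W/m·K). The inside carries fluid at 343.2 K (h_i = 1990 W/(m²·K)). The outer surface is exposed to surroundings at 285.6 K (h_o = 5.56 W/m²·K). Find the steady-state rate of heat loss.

Treat each layer as a resistance in series:
  R_conv,in = 1/(4πr²h) = 1/(4π·0.614²·1990) = 1.061×10^-4 K/W
  R_copper = (1/0.614 − 1/0.657)/(4πk) = 0.1066/(4π·390) = 2.175×10^-5 K/W
  R_cork board = (1/0.657 − 1/1.38)/(4πk) = 0.7974/(4π·0.0507) = 1.252 K/W
  R_expanded polystyrene = (1/1.38 − 1/1.95)/(4πk) = 0.2118/(4π·0.0315) = 0.5351 K/W
  R_conv,out = 1/(4πr²h) = 1/(4π·1.95²·5.56) = 0.003764 K/W
ΣR = 1.061×10^-4 + 2.175×10^-5 + 1.252 + 0.5351 + 0.003764 = 1.791 K/W
Q = ΔT/ΣR = (343.2 K − 285.6 K)/1.791 = 32.2 W

Q = 32.2 W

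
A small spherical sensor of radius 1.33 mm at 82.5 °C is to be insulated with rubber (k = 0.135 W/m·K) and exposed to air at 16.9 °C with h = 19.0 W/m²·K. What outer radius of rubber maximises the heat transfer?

r_cr = 1.42 cm

For a sphere, r_cr = 2k_ins/h = 2·0.135/19.0 = 0.0142 m = 1.42 cm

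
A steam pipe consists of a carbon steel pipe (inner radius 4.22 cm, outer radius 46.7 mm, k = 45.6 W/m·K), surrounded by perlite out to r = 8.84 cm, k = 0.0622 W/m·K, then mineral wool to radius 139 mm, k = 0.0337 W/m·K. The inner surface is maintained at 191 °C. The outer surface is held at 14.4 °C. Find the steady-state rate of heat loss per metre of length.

Q' = 46.8 W/m

Resistance network (inner→outer):
  R'_carbon steel = ln(0.0467/0.0422)/(2πk) = 0.1013/(2π·45.6) = 3.536×10^-4 m·K/W
  R'_perlite = ln(0.0884/0.0467)/(2πk) = 0.6381/(2π·0.0622) = 1.633 m·K/W
  R'_mineral wool = ln(0.139/0.0884)/(2πk) = 0.4526/(2π·0.0337) = 2.138 m·K/W
ΣR = 3.536×10^-4 + 1.633 + 2.138 = 3.771 m·K/W
Q' = ΔT/ΣR = (191 °C − 14.4 °C)/3.771 = 46.8 W/m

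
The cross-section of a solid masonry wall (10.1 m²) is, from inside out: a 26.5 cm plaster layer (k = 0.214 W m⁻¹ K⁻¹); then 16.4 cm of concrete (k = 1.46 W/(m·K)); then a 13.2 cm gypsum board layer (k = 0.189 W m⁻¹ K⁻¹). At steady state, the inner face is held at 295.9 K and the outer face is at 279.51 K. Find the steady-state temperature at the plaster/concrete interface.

T = 286.0 K

Resistance network (inner→outer):
  R_plaster = L/(kA) = 0.265/(0.214·10.1) = 0.1226 K/W
  R_concrete = L/(kA) = 0.164/(1.46·10.1) = 0.01112 K/W
  R_gypsum board = L/(kA) = 0.132/(0.189·10.1) = 0.06915 K/W
ΣR = 0.1226 + 0.01112 + 0.06915 = 0.2029 K/W
Q = ΔT/ΣR = (295.9 K − 279.51 K)/0.2029 = 80.78 W
From the inner boundary to the plaster/concrete interface, ΣR_partial = 0.1226 K/W.
T_interface = T_in − Q·ΣR_partial = 295.9 K − (80.78)(0.1226) = 286.0 K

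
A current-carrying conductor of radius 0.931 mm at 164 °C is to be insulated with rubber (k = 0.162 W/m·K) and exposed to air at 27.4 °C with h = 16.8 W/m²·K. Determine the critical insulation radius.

r_cr = 0.964 cm

For a cylinder, r_cr = k_ins/h = 0.162/16.8 = 0.00964 m = 0.964 cm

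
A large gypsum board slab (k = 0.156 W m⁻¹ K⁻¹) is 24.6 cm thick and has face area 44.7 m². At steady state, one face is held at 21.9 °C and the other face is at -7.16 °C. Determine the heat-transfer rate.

Q = 824 W

Q = kA·ΔT/L = 0.156 × 44.7 × |21.9 °C − -7.16 °C| / 0.246 = 824 W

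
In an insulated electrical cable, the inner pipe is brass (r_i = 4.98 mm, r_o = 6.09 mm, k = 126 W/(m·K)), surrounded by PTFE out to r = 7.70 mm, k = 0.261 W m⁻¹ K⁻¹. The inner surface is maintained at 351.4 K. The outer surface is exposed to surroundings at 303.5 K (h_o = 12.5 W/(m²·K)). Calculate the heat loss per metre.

Q' = 26.7 W/m

Treat each layer as a resistance in series:
  R'_brass = ln(0.00609/0.00498)/(2πk) = 0.2012/(2π·126) = 2.542×10^-4 m·K/W
  R'_PTFE = ln(0.00770/0.00609)/(2πk) = 0.2346/(2π·0.261) = 0.1430 m·K/W
  R'_conv,out = 1/(2πr h) = 1/(2π·0.00770·12.5) = 1.654 m·K/W
ΣR = 2.542×10^-4 + 0.1430 + 1.654 = 1.797 m·K/W
Q' = ΔT/ΣR = (351.4 K − 303.5 K)/1.797 = 26.7 W/m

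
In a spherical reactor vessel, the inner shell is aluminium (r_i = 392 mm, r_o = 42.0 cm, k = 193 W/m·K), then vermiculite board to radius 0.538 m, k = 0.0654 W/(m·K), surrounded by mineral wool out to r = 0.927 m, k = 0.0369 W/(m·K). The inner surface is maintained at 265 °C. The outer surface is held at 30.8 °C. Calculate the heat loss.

Resistance network (inner→outer):
  R_aluminium = (1/0.392 − 1/0.420)/(4πk) = 0.1701/(4π·193) = 7.012×10^-5 K/W
  R_vermiculite board = (1/0.420 − 1/0.538)/(4πk) = 0.5222/(4π·0.0654) = 0.6354 K/W
  R_mineral wool = (1/0.538 − 1/0.927)/(4πk) = 0.7800/(4π·0.0369) = 1.682 K/W
ΣR = 7.012×10^-5 + 0.6354 + 1.682 = 2.317 K/W
Q = ΔT/ΣR = (265 °C − 30.8 °C)/2.317 = 101 W

Q = 101 W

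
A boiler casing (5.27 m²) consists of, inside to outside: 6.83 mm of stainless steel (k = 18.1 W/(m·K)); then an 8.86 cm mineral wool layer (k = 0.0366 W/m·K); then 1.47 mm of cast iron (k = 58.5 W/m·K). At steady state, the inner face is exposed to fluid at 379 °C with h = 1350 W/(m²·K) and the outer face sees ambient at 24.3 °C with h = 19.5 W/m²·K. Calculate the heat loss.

Series thermal resistances, inner to outer:
  R_conv,in = 1/(hA) = 1/(1350·5.27) = 1.406×10^-4 K/W
  R_stainless steel = L/(kA) = 0.00683/(18.1·5.27) = 7.160×10^-5 K/W
  R_mineral wool = L/(kA) = 0.0886/(0.0366·5.27) = 0.4593 K/W
  R_cast iron = L/(kA) = 0.00147/(58.5·5.27) = 4.768×10^-6 K/W
  R_conv,out = 1/(hA) = 1/(19.5·5.27) = 0.009731 K/W
ΣR = 1.406×10^-4 + 7.160×10^-5 + 0.4593 + 4.768×10^-6 + 0.009731 = 0.4692 K/W
Q = ΔT/ΣR = (379 °C − 24.3 °C)/0.4692 = 756 W

Q = 756 W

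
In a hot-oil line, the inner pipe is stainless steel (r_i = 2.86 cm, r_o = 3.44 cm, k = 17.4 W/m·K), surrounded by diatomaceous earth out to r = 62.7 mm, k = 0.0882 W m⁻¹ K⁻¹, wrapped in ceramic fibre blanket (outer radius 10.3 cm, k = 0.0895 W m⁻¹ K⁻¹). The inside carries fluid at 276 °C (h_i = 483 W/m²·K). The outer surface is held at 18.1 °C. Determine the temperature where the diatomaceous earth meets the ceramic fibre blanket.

Series thermal resistances, inner to outer:
  R'_conv,in = 1/(2πr h) = 1/(2π·0.0286·483) = 0.01152 m·K/W
  R'_stainless steel = ln(0.0344/0.0286)/(2πk) = 0.1846/(2π·17.4) = 0.001689 m·K/W
  R'_diatomaceous earth = ln(0.0627/0.0344)/(2πk) = 0.6003/(2π·0.0882) = 1.083 m·K/W
  R'_ceramic fibre blanket = ln(0.103/0.0627)/(2πk) = 0.4964/(2π·0.0895) = 0.8827 m·K/W
ΣR = 0.01152 + 0.001689 + 1.083 + 0.8827 = 1.979 m·K/W
Q' = ΔT/ΣR = (276 °C − 18.1 °C)/1.979 = 130.3 W/m
From the inner boundary to the diatomaceous earth/ceramic fibre blanket interface, ΣR_partial = 1.096 m·K/W.
T_interface = T_in − Q'·ΣR_partial = 276 °C − (130.3)(1.096) = 133 °C

T = 133 °C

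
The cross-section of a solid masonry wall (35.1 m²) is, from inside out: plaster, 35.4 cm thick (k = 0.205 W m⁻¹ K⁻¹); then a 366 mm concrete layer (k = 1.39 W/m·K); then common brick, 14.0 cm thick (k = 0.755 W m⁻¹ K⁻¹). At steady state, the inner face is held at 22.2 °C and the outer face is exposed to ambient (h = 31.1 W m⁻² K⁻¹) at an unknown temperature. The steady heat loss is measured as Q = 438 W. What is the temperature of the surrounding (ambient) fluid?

T_out = -5.35 °C

Sum the resistances:
  R_plaster = L/(kA) = 0.354/(0.205·35.1) = 0.04920 K/W
  R_concrete = L/(kA) = 0.366/(1.39·35.1) = 0.007502 K/W
  R_common brick = L/(kA) = 0.140/(0.755·35.1) = 0.005283 K/W
  R_conv,out = 1/(hA) = 1/(31.1·35.1) = 9.161×10^-4 K/W
ΣR = 0.06290 K/W
ΔT = Q·ΣR = 438 × 0.06290 = 27.55 K
Heat flows outward, so T_out = T_in − ΔT = 22.2 − 27.55 = -5.35 °C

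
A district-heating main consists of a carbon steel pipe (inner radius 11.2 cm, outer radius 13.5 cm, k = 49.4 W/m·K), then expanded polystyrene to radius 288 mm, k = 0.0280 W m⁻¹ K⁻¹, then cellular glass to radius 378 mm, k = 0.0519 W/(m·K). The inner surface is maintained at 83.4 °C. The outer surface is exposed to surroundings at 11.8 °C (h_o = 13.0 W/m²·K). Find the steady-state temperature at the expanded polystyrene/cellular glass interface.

T = 23.8 °C

Treat each layer as a resistance in series:
  R'_carbon steel = ln(0.135/0.112)/(2πk) = 0.1868/(2π·49.4) = 6.017×10^-4 m·K/W
  R'_expanded polystyrene = ln(0.288/0.135)/(2πk) = 0.7577/(2π·0.0280) = 4.307 m·K/W
  R'_cellular glass = ln(0.378/0.288)/(2πk) = 0.2719/(2π·0.0519) = 0.8339 m·K/W
  R'_conv,out = 1/(2πr h) = 1/(2π·0.378·13.0) = 0.03239 m·K/W
ΣR = 6.017×10^-4 + 4.307 + 0.8339 + 0.03239 = 5.174 m·K/W
Q' = ΔT/ΣR = (83.4 °C − 11.8 °C)/5.174 = 13.84 W/m
From the inner boundary to the expanded polystyrene/cellular glass interface, ΣR_partial = 4.308 m·K/W.
T_interface = T_in − Q'·ΣR_partial = 83.4 °C − (13.84)(4.308) = 23.8 °C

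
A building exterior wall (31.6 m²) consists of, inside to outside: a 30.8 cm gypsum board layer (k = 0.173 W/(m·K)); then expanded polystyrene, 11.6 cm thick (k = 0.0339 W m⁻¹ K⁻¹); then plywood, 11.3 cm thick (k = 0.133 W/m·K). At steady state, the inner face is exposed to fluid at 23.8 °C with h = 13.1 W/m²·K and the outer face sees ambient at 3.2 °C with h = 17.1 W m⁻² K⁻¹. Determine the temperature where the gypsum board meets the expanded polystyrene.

T = 17.6 °C

Series thermal resistances, inner to outer:
  R_conv,in = 1/(hA) = 1/(13.1·31.6) = 0.002416 K/W
  R_gypsum board = L/(kA) = 0.308/(0.173·31.6) = 0.05634 K/W
  R_expanded polystyrene = L/(kA) = 0.116/(0.0339·31.6) = 0.1083 K/W
  R_plywood = L/(kA) = 0.113/(0.133·31.6) = 0.02689 K/W
  R_conv,out = 1/(hA) = 1/(17.1·31.6) = 0.001851 K/W
ΣR = 0.002416 + 0.05634 + 0.1083 + 0.02689 + 0.001851 = 0.1958 K/W
Q = ΔT/ΣR = (23.8 °C − 3.2 °C)/0.1958 = 105.2 W
From the inner boundary to the gypsum board/expanded polystyrene interface, ΣR_partial = 0.05876 K/W.
T_interface = T_in − Q·ΣR_partial = 23.8 °C − (105.2)(0.05876) = 17.6 °C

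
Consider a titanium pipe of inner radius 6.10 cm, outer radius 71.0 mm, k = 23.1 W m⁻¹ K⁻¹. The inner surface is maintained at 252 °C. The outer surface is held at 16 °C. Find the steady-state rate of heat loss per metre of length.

Q' = 2πk·ΔT/ln(r₂/r₁) = 2π × 23.1 × 236 / ln(0.0710/0.0610) = 2.26×10^5 W/m

Q' = 2.26×10^5 W/m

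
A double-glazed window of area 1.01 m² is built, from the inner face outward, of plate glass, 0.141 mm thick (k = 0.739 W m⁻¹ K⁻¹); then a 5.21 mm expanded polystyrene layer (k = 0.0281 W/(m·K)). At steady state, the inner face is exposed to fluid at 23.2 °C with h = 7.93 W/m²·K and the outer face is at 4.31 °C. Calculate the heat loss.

Series thermal resistances, inner to outer:
  R_conv,in = 1/(hA) = 1/(7.93·1.01) = 0.1249 K/W
  R_plate glass = L/(kA) = 1.41×10^-4/(0.739·1.01) = 1.889×10^-4 K/W
  R_expanded polystyrene = L/(kA) = 0.00521/(0.0281·1.01) = 0.1836 K/W
ΣR = 0.1249 + 1.889×10^-4 + 0.1836 = 0.3087 K/W
Q = ΔT/ΣR = (23.2 °C − 4.31 °C)/0.3087 = 61.2 W

Q = 61.2 W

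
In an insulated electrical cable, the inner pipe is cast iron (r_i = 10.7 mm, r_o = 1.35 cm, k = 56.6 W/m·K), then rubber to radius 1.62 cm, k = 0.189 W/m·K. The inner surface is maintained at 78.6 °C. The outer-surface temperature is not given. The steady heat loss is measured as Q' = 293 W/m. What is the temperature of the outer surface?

Series resistances:
  R'_cast iron = ln(0.0135/0.0107)/(2πk) = 0.2324/(2π·56.6) = 6.536×10^-4 m·K/W
  R'_rubber = ln(0.0162/0.0135)/(2πk) = 0.1823/(2π·0.189) = 0.1535 m·K/W
ΣR = 0.1542 m·K/W
ΔT = Q'·ΣR = 293 × 0.1542 = 45.18 K
Heat flows outward, so T_out = T_in − ΔT = 78.6 − 45.18 = 33.4 °C

T_out = 33.4 °C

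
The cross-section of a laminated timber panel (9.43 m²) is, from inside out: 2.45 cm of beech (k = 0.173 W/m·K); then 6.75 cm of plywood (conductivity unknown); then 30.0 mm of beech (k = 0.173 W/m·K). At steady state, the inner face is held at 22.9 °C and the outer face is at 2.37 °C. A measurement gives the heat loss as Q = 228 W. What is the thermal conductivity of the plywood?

k = 0.126 W/m·K

ΣR = ΔT/Q = |22.9 − 2.37|/228 = 0.09004 K/W
Known resistances:
  R_beech = L/(kA) = 0.0245/(0.173·9.43) = 0.01502 K/W
  R_beech = L/(kA) = 0.0300/(0.173·9.43) = 0.01839 K/W
R_plywood = ΣR − ΣR_known = 0.09004 − 0.03341 = 0.05663 K/W
L/(kA) = 0.05663 ⇒ k = 0.0675/(0.05663·9.43) = 0.126 W/m·K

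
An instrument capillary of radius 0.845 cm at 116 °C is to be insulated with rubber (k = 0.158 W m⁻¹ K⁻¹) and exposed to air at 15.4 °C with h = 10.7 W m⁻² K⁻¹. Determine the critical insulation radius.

For a cylinder, r_cr = k_ins/h = 0.158/10.7 = 0.0148 m = 1.48 cm

r_cr = 1.48 cm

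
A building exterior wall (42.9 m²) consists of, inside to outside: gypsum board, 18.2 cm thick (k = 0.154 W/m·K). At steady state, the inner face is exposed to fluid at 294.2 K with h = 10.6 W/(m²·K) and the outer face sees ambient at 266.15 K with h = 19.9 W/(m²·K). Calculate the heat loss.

Q = 907 W

Treat each layer as a resistance in series:
  R_conv,in = 1/(hA) = 1/(10.6·42.9) = 0.002199 K/W
  R_gypsum board = L/(kA) = 0.182/(0.154·42.9) = 0.02755 K/W
  R_conv,out = 1/(hA) = 1/(19.9·42.9) = 0.001171 K/W
ΣR = 0.002199 + 0.02755 + 0.001171 = 0.03092 K/W
Q = ΔT/ΣR = (294.2 K − 266.15 K)/0.03092 = 907 W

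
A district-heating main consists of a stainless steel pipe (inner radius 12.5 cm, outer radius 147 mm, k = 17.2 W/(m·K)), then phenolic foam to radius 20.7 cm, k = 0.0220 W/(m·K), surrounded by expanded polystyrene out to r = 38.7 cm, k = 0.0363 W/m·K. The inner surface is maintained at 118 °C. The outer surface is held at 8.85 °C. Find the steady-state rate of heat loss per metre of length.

Q' = 20.9 W/m

Series thermal resistances, inner to outer:
  R'_stainless steel = ln(0.147/0.125)/(2πk) = 0.1621/(2π·17.2) = 0.001500 m·K/W
  R'_phenolic foam = ln(0.207/0.147)/(2πk) = 0.3423/(2π·0.0220) = 2.476 m·K/W
  R'_expanded polystyrene = ln(0.387/0.207)/(2πk) = 0.6257/(2π·0.0363) = 2.743 m·K/W
ΣR = 0.001500 + 2.476 + 2.743 = 5.220 m·K/W
Q' = ΔT/ΣR = (118 °C − 8.85 °C)/5.220 = 20.9 W/m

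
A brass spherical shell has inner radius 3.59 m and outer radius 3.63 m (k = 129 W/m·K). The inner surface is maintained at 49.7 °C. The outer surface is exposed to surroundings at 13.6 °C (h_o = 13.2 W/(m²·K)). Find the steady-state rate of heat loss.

Series thermal resistances, inner to outer:
  R_brass = (1/3.59 − 1/3.63)/(4πk) = 0.003069/(4π·129) = 1.893×10^-6 K/W
  R_conv,out = 1/(4πr²h) = 1/(4π·3.63²·13.2) = 4.575×10^-4 K/W
ΣR = 1.893×10^-6 + 4.575×10^-4 = 4.594×10^-4 K/W
Q = ΔT/ΣR = (49.7 °C − 13.6 °C)/4.594×10^-4 = 78600 W

Q = 78.6 kW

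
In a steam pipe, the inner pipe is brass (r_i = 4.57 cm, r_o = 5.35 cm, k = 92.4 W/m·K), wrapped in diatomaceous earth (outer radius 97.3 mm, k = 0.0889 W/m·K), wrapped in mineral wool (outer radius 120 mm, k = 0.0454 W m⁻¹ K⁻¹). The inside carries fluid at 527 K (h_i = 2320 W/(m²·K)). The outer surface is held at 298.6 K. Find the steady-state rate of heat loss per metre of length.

Q' = 126 W/m

Series thermal resistances, inner to outer:
  R'_conv,in = 1/(2πr h) = 1/(2π·0.0457·2320) = 0.001501 m·K/W
  R'_brass = ln(0.0535/0.0457)/(2πk) = 0.1576/(2π·92.4) = 2.714×10^-4 m·K/W
  R'_diatomaceous earth = ln(0.0973/0.0535)/(2πk) = 0.5981/(2π·0.0889) = 1.071 m·K/W
  R'_mineral wool = ln(0.120/0.0973)/(2πk) = 0.2097/(2π·0.0454) = 0.7351 m·K/W
ΣR = 0.001501 + 2.714×10^-4 + 1.071 + 0.7351 = 1.808 m·K/W
Q' = ΔT/ΣR = (527 K − 298.6 K)/1.808 = 126 W/m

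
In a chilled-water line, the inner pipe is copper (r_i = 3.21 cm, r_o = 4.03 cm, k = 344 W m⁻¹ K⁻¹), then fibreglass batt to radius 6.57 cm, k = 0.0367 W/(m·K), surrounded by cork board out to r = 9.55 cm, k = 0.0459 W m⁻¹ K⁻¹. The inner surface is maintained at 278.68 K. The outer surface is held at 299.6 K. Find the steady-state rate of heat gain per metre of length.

Q' = 6.12 W/m

Treat each layer as a resistance in series:
  R'_copper = ln(0.0403/0.0321)/(2πk) = 0.2275/(2π·344) = 1.053×10^-4 m·K/W
  R'_fibreglass batt = ln(0.0657/0.0403)/(2πk) = 0.4887/(2π·0.0367) = 2.120 m·K/W
  R'_cork board = ln(0.0955/0.0657)/(2πk) = 0.3740/(2π·0.0459) = 1.297 m·K/W
ΣR = 1.053×10^-4 + 2.120 + 1.297 = 3.417 m·K/W
Q' = ΔT/ΣR = (278.68 K − 299.6 K)/3.417 = -6.12 W/m
(Negative Q' ⇒ heat flows inward; heat gain = 6.12 W/m.)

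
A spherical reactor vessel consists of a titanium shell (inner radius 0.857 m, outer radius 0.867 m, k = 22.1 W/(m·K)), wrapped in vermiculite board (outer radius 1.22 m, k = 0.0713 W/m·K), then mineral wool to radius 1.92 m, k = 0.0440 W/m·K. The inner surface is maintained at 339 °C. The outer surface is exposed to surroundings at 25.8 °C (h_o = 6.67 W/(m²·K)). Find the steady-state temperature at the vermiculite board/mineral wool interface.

T = 212 °C

Series thermal resistances, inner to outer:
  R_titanium = (1/0.857 − 1/0.867)/(4πk) = 0.01346/(4π·22.1) = 4.846×10^-5 K/W
  R_vermiculite board = (1/0.867 − 1/1.22)/(4πk) = 0.3337/(4π·0.0713) = 0.3725 K/W
  R_mineral wool = (1/1.22 − 1/1.92)/(4πk) = 0.2988/(4π·0.0440) = 0.5405 K/W
  R_conv,out = 1/(4πr²h) = 1/(4π·1.92²·6.67) = 0.003236 K/W
ΣR = 4.846×10^-5 + 0.3725 + 0.5405 + 0.003236 = 0.9163 K/W
Q = ΔT/ΣR = (339 °C − 25.8 °C)/0.9163 = 341.8 W
From the inner boundary to the vermiculite board/mineral wool interface, ΣR_partial = 0.3725 K/W.
T_interface = T_in − Q·ΣR_partial = 339 °C − (341.8)(0.3725) = 212 °C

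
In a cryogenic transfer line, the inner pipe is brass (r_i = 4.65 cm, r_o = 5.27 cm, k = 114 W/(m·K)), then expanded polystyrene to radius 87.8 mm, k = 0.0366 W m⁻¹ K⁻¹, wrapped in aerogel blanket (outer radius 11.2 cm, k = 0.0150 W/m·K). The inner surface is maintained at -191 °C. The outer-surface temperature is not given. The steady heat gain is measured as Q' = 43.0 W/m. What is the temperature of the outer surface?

Sum the resistances:
  R'_brass = ln(0.0527/0.0465)/(2πk) = 0.1252/(2π·114) = 1.747×10^-4 m·K/W
  R'_expanded polystyrene = ln(0.0878/0.0527)/(2πk) = 0.5104/(2π·0.0366) = 2.220 m·K/W
  R'_aerogel blanket = ln(0.112/0.0878)/(2πk) = 0.2434/(2π·0.0150) = 2.583 m·K/W
ΣR = 4.803 m·K/W
ΔT = Q'·ΣR = 43.0 × 4.803 = 206.5 K
Heat flows inward, so T_out = T_in + ΔT = -191 + 206.5 = 15.5 °C

T_out = 15.5 °C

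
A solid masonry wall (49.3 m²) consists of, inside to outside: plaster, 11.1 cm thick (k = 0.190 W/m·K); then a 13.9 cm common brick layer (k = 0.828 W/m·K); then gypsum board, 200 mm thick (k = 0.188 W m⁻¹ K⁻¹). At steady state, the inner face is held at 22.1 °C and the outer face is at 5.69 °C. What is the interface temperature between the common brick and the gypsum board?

T = 15.3 °C

Resistance network (inner→outer):
  R_plaster = L/(kA) = 0.111/(0.190·49.3) = 0.01185 K/W
  R_common brick = L/(kA) = 0.139/(0.828·49.3) = 0.003405 K/W
  R_gypsum board = L/(kA) = 0.200/(0.188·49.3) = 0.02158 K/W
ΣR = 0.01185 + 0.003405 + 0.02158 = 0.03683 K/W
Q = ΔT/ΣR = (22.1 °C − 5.69 °C)/0.03683 = 445.6 W
From the inner boundary to the common brick/gypsum board interface, ΣR_partial = 0.01525 K/W.
T_interface = T_in − Q·ΣR_partial = 22.1 °C − (445.6)(0.01525) = 15.3 °C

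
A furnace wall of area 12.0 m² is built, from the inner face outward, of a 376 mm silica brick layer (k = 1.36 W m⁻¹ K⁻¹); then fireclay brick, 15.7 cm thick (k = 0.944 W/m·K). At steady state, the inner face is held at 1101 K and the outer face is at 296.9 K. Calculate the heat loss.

Q = 21800 W

Series thermal resistances, inner to outer:
  R_silica brick = L/(kA) = 0.376/(1.36·12.0) = 0.02304 K/W
  R_fireclay brick = L/(kA) = 0.157/(0.944·12.0) = 0.01386 K/W
ΣR = 0.02304 + 0.01386 = 0.03690 K/W
Q = ΔT/ΣR = (1101 K − 296.9 K)/0.03690 = 21800 W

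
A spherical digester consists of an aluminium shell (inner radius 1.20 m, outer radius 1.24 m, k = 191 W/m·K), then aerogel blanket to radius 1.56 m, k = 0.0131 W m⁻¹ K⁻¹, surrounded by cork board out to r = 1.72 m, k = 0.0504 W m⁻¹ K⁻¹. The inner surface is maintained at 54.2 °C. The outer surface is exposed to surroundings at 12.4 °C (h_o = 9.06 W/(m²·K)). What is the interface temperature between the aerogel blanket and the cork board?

T = 16.1 °C

Resistance network (inner→outer):
  R_aluminium = (1/1.20 − 1/1.24)/(4πk) = 0.02688/(4π·191) = 1.120×10^-5 K/W
  R_aerogel blanket = (1/1.24 − 1/1.56)/(4πk) = 0.1654/(4π·0.0131) = 1.005 K/W
  R_cork board = (1/1.56 − 1/1.72)/(4πk) = 0.05963/(4π·0.0504) = 0.09415 K/W
  R_conv,out = 1/(4πr²h) = 1/(4π·1.72²·9.06) = 0.002969 K/W
ΣR = 1.120×10^-5 + 1.005 + 0.09415 + 0.002969 = 1.102 K/W
Q = ΔT/ΣR = (54.2 °C − 12.4 °C)/1.102 = 37.93 W
From the inner boundary to the aerogel blanket/cork board interface, ΣR_partial = 1.005 K/W.
T_interface = T_in − Q·ΣR_partial = 54.2 °C − (37.93)(1.005) = 16.1 °C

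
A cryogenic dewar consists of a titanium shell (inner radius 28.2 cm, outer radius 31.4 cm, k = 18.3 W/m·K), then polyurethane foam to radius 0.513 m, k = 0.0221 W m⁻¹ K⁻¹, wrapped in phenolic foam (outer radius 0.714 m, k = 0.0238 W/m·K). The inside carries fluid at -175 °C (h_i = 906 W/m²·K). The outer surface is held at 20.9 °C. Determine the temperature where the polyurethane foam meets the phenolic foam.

T = -36.3 °C

Treat each layer as a resistance in series:
  R_conv,in = 1/(4πr²h) = 1/(4π·0.282²·906) = 0.001104 K/W
  R_titanium = (1/0.282 − 1/0.314)/(4πk) = 0.3614/(4π·18.3) = 0.001571 K/W
  R_polyurethane foam = (1/0.314 − 1/0.513)/(4πk) = 1.235/(4π·0.0221) = 4.448 K/W
  R_phenolic foam = (1/0.513 − 1/0.714)/(4πk) = 0.5488/(4π·0.0238) = 1.835 K/W
ΣR = 0.001104 + 0.001571 + 4.448 + 1.835 = 6.286 K/W
Q = ΔT/ΣR = (-175 °C − 20.9 °C)/6.286 = -31.16 W
From the inner boundary to the polyurethane foam/phenolic foam interface, ΣR_partial = 4.451 K/W.
T_interface = T_in − Q·ΣR_partial = -175 °C − (-31.16)(4.451) = -36.3 °C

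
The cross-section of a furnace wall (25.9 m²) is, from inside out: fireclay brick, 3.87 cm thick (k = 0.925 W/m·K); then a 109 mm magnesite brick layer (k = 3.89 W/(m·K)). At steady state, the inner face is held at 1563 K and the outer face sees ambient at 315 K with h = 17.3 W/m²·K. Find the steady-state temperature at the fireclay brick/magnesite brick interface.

T = 1154 K

Resistance network (inner→outer):
  R_fireclay brick = L/(kA) = 0.0387/(0.925·25.9) = 0.001615 K/W
  R_magnesite brick = L/(kA) = 0.109/(3.89·25.9) = 0.001082 K/W
  R_conv,out = 1/(hA) = 1/(17.3·25.9) = 0.002232 K/W
ΣR = 0.001615 + 0.001082 + 0.002232 = 0.004929 K/W
Q = ΔT/ΣR = (1563 K − 315 K)/0.004929 = 2.532×10^5 W
From the inner boundary to the fireclay brick/magnesite brick interface, ΣR_partial = 0.001615 K/W.
T_interface = T_in − Q·ΣR_partial = 1563 K − (2.532×10^5)(0.001615) = 1154 K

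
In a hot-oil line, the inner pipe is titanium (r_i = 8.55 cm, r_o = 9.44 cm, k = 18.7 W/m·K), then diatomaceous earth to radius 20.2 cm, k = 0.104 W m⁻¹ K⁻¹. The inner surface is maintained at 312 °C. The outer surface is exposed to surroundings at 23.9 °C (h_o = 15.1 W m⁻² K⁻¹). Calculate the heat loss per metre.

Treat each layer as a resistance in series:
  R'_titanium = ln(0.0944/0.0855)/(2πk) = 0.09902/(2π·18.7) = 8.428×10^-4 m·K/W
  R'_diatomaceous earth = ln(0.202/0.0944)/(2πk) = 0.7607/(2π·0.104) = 1.164 m·K/W
  R'_conv,out = 1/(2πr h) = 1/(2π·0.202·15.1) = 0.05218 m·K/W
ΣR = 8.428×10^-4 + 1.164 + 0.05218 = 1.217 m·K/W
Q' = ΔT/ΣR = (312 °C − 23.9 °C)/1.217 = 237 W/m

Q' = 237 W/m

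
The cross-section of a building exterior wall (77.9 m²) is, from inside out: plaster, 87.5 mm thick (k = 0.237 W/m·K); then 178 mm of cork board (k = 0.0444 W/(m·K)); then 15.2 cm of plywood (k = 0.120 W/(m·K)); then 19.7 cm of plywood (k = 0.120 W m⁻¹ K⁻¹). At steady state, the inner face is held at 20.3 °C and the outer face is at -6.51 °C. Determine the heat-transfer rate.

Q = 287 W

Series thermal resistances, inner to outer:
  R_plaster = L/(kA) = 0.0875/(0.237·77.9) = 0.004739 K/W
  R_cork board = L/(kA) = 0.178/(0.0444·77.9) = 0.05146 K/W
  R_plywood = L/(kA) = 0.152/(0.120·77.9) = 0.01626 K/W
  R_plywood = L/(kA) = 0.197/(0.120·77.9) = 0.02107 K/W
ΣR = 0.004739 + 0.05146 + 0.01626 + 0.02107 = 0.09353 K/W
Q = ΔT/ΣR = (20.3 °C − -6.51 °C)/0.09353 = 287 W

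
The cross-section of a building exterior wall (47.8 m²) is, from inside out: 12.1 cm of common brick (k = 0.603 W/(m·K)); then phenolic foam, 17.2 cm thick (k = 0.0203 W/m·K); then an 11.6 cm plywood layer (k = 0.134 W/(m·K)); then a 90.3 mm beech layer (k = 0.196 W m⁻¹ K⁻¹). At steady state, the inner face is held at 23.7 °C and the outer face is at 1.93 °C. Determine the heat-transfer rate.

Series thermal resistances, inner to outer:
  R_common brick = L/(kA) = 0.121/(0.603·47.8) = 0.004198 K/W
  R_phenolic foam = L/(kA) = 0.172/(0.0203·47.8) = 0.1773 K/W
  R_plywood = L/(kA) = 0.116/(0.134·47.8) = 0.01811 K/W
  R_beech = L/(kA) = 0.0903/(0.196·47.8) = 0.009638 K/W
ΣR = 0.004198 + 0.1773 + 0.01811 + 0.009638 = 0.2092 K/W
Q = ΔT/ΣR = (23.7 °C − 1.93 °C)/0.2092 = 104 W

Q = 104 W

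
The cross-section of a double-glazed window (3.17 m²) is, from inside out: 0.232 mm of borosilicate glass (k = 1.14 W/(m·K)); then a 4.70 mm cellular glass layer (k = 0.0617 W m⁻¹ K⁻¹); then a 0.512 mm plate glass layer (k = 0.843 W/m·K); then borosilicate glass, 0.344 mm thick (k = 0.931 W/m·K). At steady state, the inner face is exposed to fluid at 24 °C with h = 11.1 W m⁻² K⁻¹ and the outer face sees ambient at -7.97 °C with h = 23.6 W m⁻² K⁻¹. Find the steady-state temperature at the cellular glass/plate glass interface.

T = -1.36 °C

Resistance network (inner→outer):
  R_conv,in = 1/(hA) = 1/(11.1·3.17) = 0.02842 K/W
  R_borosilicate glass = L/(kA) = 2.32×10^-4/(1.14·3.17) = 6.420×10^-5 K/W
  R_cellular glass = L/(kA) = 0.00470/(0.0617·3.17) = 0.02403 K/W
  R_plate glass = L/(kA) = 5.12×10^-4/(0.843·3.17) = 1.916×10^-4 K/W
  R_borosilicate glass = L/(kA) = 3.44×10^-4/(0.931·3.17) = 1.166×10^-4 K/W
  R_conv,out = 1/(hA) = 1/(23.6·3.17) = 0.01337 K/W
ΣR = 0.02842 + 6.420×10^-5 + 0.02403 + 1.916×10^-4 + 1.166×10^-4 + 0.01337 = 0.06619 K/W
Q = ΔT/ΣR = (24 °C − -7.97 °C)/0.06619 = 483.0 W
From the inner boundary to the cellular glass/plate glass interface, ΣR_partial = 0.05251 K/W.
T_interface = T_in − Q·ΣR_partial = 24 °C − (483.0)(0.05251) = -1.36 °C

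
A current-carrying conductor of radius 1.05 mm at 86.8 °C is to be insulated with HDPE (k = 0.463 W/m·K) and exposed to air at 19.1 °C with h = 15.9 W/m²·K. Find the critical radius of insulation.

r_cr = 2.91 cm

For a cylinder, r_cr = k_ins/h = 0.463/15.9 = 0.0291 m = 2.91 cm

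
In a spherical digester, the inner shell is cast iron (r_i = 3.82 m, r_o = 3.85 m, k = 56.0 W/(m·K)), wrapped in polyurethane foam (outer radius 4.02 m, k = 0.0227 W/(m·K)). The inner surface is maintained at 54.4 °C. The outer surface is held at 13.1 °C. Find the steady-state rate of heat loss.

Q = 1070 W

Series thermal resistances, inner to outer:
  R_cast iron = (1/3.82 − 1/3.85)/(4πk) = 0.002040/(4π·56.0) = 2.899×10^-6 K/W
  R_polyurethane foam = (1/3.85 − 1/4.02)/(4πk) = 0.01098/(4π·0.0227) = 0.03851 K/W
ΣR = 2.899×10^-6 + 0.03851 = 0.03851 K/W
Q = ΔT/ΣR = (54.4 °C − 13.1 °C)/0.03851 = 1070 W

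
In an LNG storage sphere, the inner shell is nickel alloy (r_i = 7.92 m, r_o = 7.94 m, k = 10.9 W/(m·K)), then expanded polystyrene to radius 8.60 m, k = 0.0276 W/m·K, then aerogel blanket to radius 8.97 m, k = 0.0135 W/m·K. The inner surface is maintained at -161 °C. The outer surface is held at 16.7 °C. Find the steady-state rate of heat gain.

Resistance network (inner→outer):
  R_nickel alloy = (1/7.92 − 1/7.94)/(4πk) = 3.180×10^-4/(4π·10.9) = 2.322×10^-6 K/W
  R_expanded polystyrene = (1/7.94 − 1/8.60)/(4πk) = 0.009666/(4π·0.0276) = 0.02787 K/W
  R_aerogel blanket = (1/8.60 − 1/8.97)/(4πk) = 0.004796/(4π·0.0135) = 0.02827 K/W
ΣR = 2.322×10^-6 + 0.02787 + 0.02827 = 0.05614 K/W
Q = ΔT/ΣR = (-161 °C − 16.7 °C)/0.05614 = -3170 W
(Negative Q ⇒ heat flows inward; heat gain = 3170 W.)

Q = 3.17 kW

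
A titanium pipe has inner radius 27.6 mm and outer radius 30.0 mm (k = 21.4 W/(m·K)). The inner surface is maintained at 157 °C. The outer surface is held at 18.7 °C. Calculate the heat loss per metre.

Q' = 2πk·ΔT/ln(r₂/r₁) = 2π × 21.4 × 138.3 / ln(0.0300/0.0276) = 2.23×10^5 W/m

Q' = 2.23×10^5 W/m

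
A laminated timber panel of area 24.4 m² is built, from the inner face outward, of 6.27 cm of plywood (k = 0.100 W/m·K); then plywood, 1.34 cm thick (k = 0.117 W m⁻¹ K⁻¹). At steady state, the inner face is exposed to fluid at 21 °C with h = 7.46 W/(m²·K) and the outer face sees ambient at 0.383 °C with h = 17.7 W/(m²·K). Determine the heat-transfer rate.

Q = 540 W

Series thermal resistances, inner to outer:
  R_conv,in = 1/(hA) = 1/(7.46·24.4) = 0.005494 K/W
  R_plywood = L/(kA) = 0.0627/(0.100·24.4) = 0.02570 K/W
  R_plywood = L/(kA) = 0.0134/(0.117·24.4) = 0.004694 K/W
  R_conv,out = 1/(hA) = 1/(17.7·24.4) = 0.002315 K/W
ΣR = 0.005494 + 0.02570 + 0.004694 + 0.002315 = 0.03820 K/W
Q = ΔT/ΣR = (21 °C − 0.383 °C)/0.03820 = 540 W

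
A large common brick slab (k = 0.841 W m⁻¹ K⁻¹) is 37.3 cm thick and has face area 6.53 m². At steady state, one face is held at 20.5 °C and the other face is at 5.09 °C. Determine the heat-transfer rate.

Q = kA·ΔT/L = 0.841 × 6.53 × |20.5 °C − 5.09 °C| / 0.373 = 227 W

Q = 227 W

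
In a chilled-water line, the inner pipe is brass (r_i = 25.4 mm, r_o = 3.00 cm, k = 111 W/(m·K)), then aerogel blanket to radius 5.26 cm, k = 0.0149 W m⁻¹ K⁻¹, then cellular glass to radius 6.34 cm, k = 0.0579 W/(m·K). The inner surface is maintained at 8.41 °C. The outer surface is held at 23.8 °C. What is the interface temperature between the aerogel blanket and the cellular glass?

T = 22.6 °C

Treat each layer as a resistance in series:
  R'_brass = ln(0.0300/0.0254)/(2πk) = 0.1664/(2π·111) = 2.387×10^-4 m·K/W
  R'_aerogel blanket = ln(0.0526/0.0300)/(2πk) = 0.5615/(2π·0.0149) = 5.998 m·K/W
  R'_cellular glass = ln(0.0634/0.0526)/(2πk) = 0.1867/(2π·0.0579) = 0.5133 m·K/W
ΣR = 2.387×10^-4 + 5.998 + 0.5133 = 6.512 m·K/W
Q' = ΔT/ΣR = (8.41 °C − 23.8 °C)/6.512 = -2.363 W/m
From the inner boundary to the aerogel blanket/cellular glass interface, ΣR_partial = 5.998 m·K/W.
T_interface = T_in − Q'·ΣR_partial = 8.41 °C − (-2.363)(5.998) = 22.6 °C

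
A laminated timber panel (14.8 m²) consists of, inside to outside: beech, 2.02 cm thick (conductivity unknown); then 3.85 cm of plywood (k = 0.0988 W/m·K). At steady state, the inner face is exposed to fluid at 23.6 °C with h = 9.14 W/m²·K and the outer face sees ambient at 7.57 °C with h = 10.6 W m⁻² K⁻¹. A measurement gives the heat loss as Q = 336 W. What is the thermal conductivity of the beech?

ΣR = ΔT/Q = |23.6 − 7.57|/336 = 0.04771 K/W
Known resistances:
  R_conv,in = 1/(hA) = 1/(9.14·14.8) = 0.007393 K/W
  R_plywood = L/(kA) = 0.0385/(0.0988·14.8) = 0.02633 K/W
  R_conv,out = 1/(hA) = 1/(10.6·14.8) = 0.006374 K/W
R_beech = ΣR − ΣR_known = 0.04771 − 0.04010 = 0.007610 K/W
L/(kA) = 0.007610 ⇒ k = 0.0202/(0.007610·14.8) = 0.179 W/m·K

k = 0.179 W/m·K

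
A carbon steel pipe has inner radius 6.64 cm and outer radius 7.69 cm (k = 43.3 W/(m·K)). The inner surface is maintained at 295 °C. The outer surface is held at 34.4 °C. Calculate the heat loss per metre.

Q' = 2πk·ΔT/ln(r₂/r₁) = 2π × 43.3 × 260.6 / ln(0.0769/0.0664) = 4.83×10^5 W/m

Q' = 483 kW/m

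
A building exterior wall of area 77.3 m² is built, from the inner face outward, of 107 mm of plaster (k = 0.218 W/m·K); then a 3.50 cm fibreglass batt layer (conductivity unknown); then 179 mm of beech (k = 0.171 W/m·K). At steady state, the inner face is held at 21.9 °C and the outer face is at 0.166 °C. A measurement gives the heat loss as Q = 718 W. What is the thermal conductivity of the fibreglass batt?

ΣR = ΔT/Q = |21.9 − 0.166|/718 = 0.03027 K/W
Known resistances:
  R_plaster = L/(kA) = 0.107/(0.218·77.3) = 0.006350 K/W
  R_beech = L/(kA) = 0.179/(0.171·77.3) = 0.01354 K/W
R_fibreglass batt = ΣR − ΣR_known = 0.03027 − 0.01989 = 0.01038 K/W
L/(kA) = 0.01038 ⇒ k = 0.0350/(0.01038·77.3) = 0.0436 W/m·K

k = 0.0436 W/m·K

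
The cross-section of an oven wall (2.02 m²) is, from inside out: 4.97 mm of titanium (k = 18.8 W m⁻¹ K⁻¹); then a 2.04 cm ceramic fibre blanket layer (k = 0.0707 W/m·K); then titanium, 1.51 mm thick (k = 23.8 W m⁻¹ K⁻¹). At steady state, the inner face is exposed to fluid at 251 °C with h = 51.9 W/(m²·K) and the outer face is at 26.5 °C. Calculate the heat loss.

Q = 1470 W

Series thermal resistances, inner to outer:
  R_conv,in = 1/(hA) = 1/(51.9·2.02) = 0.009539 K/W
  R_titanium = L/(kA) = 0.00497/(18.8·2.02) = 1.309×10^-4 K/W
  R_ceramic fibre blanket = L/(kA) = 0.0204/(0.0707·2.02) = 0.1428 K/W
  R_titanium = L/(kA) = 0.00151/(23.8·2.02) = 3.141×10^-5 K/W
ΣR = 0.009539 + 1.309×10^-4 + 0.1428 + 3.141×10^-5 = 0.1525 K/W
Q = ΔT/ΣR = (251 °C − 26.5 °C)/0.1525 = 1470 W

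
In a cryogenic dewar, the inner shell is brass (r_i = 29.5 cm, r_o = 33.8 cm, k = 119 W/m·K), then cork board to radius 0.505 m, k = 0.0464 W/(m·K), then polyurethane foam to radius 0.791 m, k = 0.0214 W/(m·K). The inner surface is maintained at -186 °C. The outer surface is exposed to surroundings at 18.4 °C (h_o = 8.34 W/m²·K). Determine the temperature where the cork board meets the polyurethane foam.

T = -107 °C

Treat each layer as a resistance in series:
  R_brass = (1/0.295 − 1/0.338)/(4πk) = 0.4313/(4π·119) = 2.884×10^-4 K/W
  R_cork board = (1/0.338 − 1/0.505)/(4πk) = 0.9784/(4π·0.0464) = 1.678 K/W
  R_polyurethane foam = (1/0.505 − 1/0.791)/(4πk) = 0.7160/(4π·0.0214) = 2.662 K/W
  R_conv,out = 1/(4πr²h) = 1/(4π·0.791²·8.34) = 0.01525 K/W
ΣR = 2.884×10^-4 + 1.678 + 2.662 + 0.01525 = 4.356 K/W
Q = ΔT/ΣR = (-186 °C − 18.4 °C)/4.356 = -46.92 W
From the inner boundary to the cork board/polyurethane foam interface, ΣR_partial = 1.678 K/W.
T_interface = T_in − Q·ΣR_partial = -186 °C − (-46.92)(1.678) = -107 °C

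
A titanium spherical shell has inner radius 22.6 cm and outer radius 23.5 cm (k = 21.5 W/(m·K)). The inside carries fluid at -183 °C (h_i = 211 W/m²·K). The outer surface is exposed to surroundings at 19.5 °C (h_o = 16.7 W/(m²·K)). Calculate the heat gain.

Q = 2150 W

Series thermal resistances, inner to outer:
  R_conv,in = 1/(4πr²h) = 1/(4π·0.226²·211) = 0.007384 K/W
  R_titanium = (1/0.226 − 1/0.235)/(4πk) = 0.1695/(4π·21.5) = 6.272×10^-4 K/W
  R_conv,out = 1/(4πr²h) = 1/(4π·0.235²·16.7) = 0.08629 K/W
ΣR = 0.007384 + 6.272×10^-4 + 0.08629 = 0.09430 K/W
Q = ΔT/ΣR = (-183 °C − 19.5 °C)/0.09430 = -2150 W
(Negative Q ⇒ heat flows inward; heat gain = 2150 W.)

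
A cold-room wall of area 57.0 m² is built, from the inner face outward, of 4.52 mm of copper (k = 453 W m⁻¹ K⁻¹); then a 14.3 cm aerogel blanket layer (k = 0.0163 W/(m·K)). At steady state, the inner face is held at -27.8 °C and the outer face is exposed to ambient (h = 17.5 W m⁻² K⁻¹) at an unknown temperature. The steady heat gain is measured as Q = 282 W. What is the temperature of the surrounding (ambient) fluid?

Sum the resistances:
  R_copper = L/(kA) = 0.00452/(453·57.0) = 1.751×10^-7 K/W
  R_aerogel blanket = L/(kA) = 0.143/(0.0163·57.0) = 0.1539 K/W
  R_conv,out = 1/(hA) = 1/(17.5·57.0) = 0.001003 K/W
ΣR = 0.1549 K/W
ΔT = Q·ΣR = 282 × 0.1549 = 43.68 K
Heat flows inward, so T_out = T_in + ΔT = -27.8 + 43.68 = 15.9 °C

T_out = 15.9 °C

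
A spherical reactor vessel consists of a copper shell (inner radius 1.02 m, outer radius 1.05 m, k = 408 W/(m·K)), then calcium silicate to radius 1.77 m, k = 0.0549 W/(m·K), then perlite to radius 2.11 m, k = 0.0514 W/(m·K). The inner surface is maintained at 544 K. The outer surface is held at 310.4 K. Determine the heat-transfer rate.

Q = 333 W

Series thermal resistances, inner to outer:
  R_copper = (1/1.02 − 1/1.05)/(4πk) = 0.02801/(4π·408) = 5.463×10^-6 K/W
  R_calcium silicate = (1/1.05 − 1/1.77)/(4πk) = 0.3874/(4π·0.0549) = 0.5615 K/W
  R_perlite = (1/1.77 − 1/2.11)/(4πk) = 0.09104/(4π·0.0514) = 0.1409 K/W
ΣR = 5.463×10^-6 + 0.5615 + 0.1409 = 0.7024 K/W
Q = ΔT/ΣR = (544 K − 310.4 K)/0.7024 = 333 W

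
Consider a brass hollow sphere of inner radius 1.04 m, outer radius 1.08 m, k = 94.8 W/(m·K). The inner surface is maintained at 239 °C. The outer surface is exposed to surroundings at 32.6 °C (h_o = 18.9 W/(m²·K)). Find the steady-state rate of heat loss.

Series thermal resistances, inner to outer:
  R_brass = (1/1.04 − 1/1.08)/(4πk) = 0.03561/(4π·94.8) = 2.989×10^-5 K/W
  R_conv,out = 1/(4πr²h) = 1/(4π·1.08²·18.9) = 0.003610 K/W
ΣR = 2.989×10^-5 + 0.003610 = 0.003640 K/W
Q = ΔT/ΣR = (239 °C − 32.6 °C)/0.003640 = 56700 W

Q = 56700 W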